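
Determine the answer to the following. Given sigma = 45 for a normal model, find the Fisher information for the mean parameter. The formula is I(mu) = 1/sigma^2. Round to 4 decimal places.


The Fisher information for the mean of a normal distribution is I(mu) = 1/sigma^2.
sigma = 45, so sigma^2 = 2025.
I(mu) = 1/2025 = 0.0005

0.0005


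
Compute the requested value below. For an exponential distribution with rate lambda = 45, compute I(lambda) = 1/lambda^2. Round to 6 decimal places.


Fisher information for exponential: I(lambda) = 1/lambda^2.
lambda = 45, lambda^2 = 2025.
I = 1/2025 = 0.000494

0.000494


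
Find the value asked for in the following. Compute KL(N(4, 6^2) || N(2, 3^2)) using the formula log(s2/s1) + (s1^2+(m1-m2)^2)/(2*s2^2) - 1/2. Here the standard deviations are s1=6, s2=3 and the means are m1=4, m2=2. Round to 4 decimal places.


KL divergence between normal distributions:
KL = log(s2/s1) + (s1^2 + (m1-m2)^2)/(2*s2^2) - 1/2.
log(3/6) = -0.693147.
(6^2 + (4-2)^2)/(2*3^2) = (36 + 4)/18 = 2.222222.
KL = -0.693147 + 2.222222 - 0.5 = 1.0291

1.0291


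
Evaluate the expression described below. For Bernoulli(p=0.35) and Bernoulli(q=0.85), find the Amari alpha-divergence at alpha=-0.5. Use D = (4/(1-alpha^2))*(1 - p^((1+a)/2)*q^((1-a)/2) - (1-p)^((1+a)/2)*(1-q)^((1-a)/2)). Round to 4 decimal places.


Amari alpha-divergence:
D = (4/(1-alpha^2))*(1 - p^((1+a)/2)*q^((1-a)/2) - (1-p)^((1+a)/2)*(1-q)^((1-a)/2)).
alpha = -0.5, p = 0.35, q = 0.85.
e1 = (1+alpha)/2 = 0.25, e2 = (1-alpha)/2 = 0.75.
t1 = p^e1 * q^e2 = 0.35^0.25 * 0.85^0.75 = 0.680897.
t2 = (1-p)^e1 * (1-q)^e2 = 0.65^0.25 * 0.15^0.75 = 0.21642.
4/(1-alpha^2) = 5.333333.
D = 5.333333*(1 - 0.680897 - 0.21642) = 0.5476

0.5476


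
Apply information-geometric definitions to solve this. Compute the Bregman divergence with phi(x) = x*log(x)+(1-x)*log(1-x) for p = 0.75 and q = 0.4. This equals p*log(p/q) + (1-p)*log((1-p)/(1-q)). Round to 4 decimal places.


Bregman divergence with negative entropy generator:
D = p*log(p/q) + (1-p)*log((1-p)/(1-q)).
p = 0.75, q = 0.4.
p*log(p/q) = 0.75*log(0.75/0.4) = 0.471456.
(1-p)*log((1-p)/(1-q)) = 0.25*log(0.25/0.6) = -0.218867.
D = 0.471456 + -0.218867 = 0.2526

0.2526


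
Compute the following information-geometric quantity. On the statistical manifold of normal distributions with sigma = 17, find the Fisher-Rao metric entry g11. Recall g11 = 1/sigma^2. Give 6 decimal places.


For the 2-parameter normal family, the Fisher metric has:
  g11 = 1/sigma^2, g22 = 2/sigma^2.
sigma = 17, sigma^2 = 289.
g11 = 0.003460

0.003460


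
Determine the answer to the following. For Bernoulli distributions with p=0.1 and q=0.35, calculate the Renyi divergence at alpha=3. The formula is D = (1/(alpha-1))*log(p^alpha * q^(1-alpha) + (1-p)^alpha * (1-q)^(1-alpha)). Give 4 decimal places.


Renyi divergence of order alpha between Bernoulli distributions:
D = (1/(alpha-1))*log(p^alpha * q^(1-alpha) + (1-p)^alpha * (1-q)^(1-alpha)).
alpha = 3, p = 0.1, q = 0.35.
p^alpha * q^(1-alpha) = 0.1^3 * 0.35^-2 = 0.008163.
(1-p)^alpha * (1-q)^(1-alpha) = 0.9^3 * 0.65^-2 = 1.725444.
sum = 0.008163 + 1.725444 = 1.733607.
D = (1/2)*log(1.733607) = 0.2751

0.2751


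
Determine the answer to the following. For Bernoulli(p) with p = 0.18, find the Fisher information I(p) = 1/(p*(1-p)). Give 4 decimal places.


For Bernoulli(p), Fisher information is I(p) = 1/(p*(1-p)).
p = 0.18, 1-p = 0.82.
p*(1-p) = 0.1476.
I(p) = 1/0.1476 = 6.7751

6.7751


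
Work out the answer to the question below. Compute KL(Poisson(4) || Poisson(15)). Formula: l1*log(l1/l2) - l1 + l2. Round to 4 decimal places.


KL divergence for Poisson:
KL = l1*log(l1/l2) - l1 + l2.
l1 = 4, l2 = 15.
log(4/15) = -1.321756.
l1*log(l1/l2) = 4 * -1.321756 = -5.287023.
KL = -5.287023 - 4 + 15 = 5.7130

5.7130


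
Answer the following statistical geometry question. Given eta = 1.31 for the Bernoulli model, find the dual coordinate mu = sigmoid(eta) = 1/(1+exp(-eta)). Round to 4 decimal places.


Dual coordinate (expectation parameter) for Bernoulli:
mu = 1/(1+exp(-eta)).
eta = 1.31.
exp(-eta) = exp(-1.31) = 0.26982.
mu = 1/(1+0.26982) = 0.7875

0.7875


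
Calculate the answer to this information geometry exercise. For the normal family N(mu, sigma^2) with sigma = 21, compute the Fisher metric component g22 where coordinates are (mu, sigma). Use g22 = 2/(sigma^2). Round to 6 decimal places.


For the 2-parameter normal family, the Fisher metric has:
  g11 = 1/sigma^2, g22 = 2/sigma^2.
sigma = 21, sigma^2 = 441.
g22 = 0.004535

0.004535


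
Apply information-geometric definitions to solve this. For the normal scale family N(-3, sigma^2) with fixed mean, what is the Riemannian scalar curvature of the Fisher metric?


This family has a single free parameter, so its statistical manifold
is 1-dimensional. The Riemann curvature tensor of any 1-dimensional
Riemannian manifold vanishes identically, so R = 0.

0


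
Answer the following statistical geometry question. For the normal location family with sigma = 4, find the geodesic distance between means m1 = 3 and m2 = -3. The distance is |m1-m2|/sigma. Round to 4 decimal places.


On the fixed-variance normal subfamily, geodesic distance = |m1-m2|/sigma.
|3 - -3| = 6.
sigma = 4.
d = 6/4 = 1.5000

1.5000


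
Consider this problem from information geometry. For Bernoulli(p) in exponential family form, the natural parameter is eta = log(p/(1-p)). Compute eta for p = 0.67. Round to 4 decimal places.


Natural parameter for Bernoulli: eta = log(p/(1-p)).
p = 0.67, 1-p = 0.33.
p/(1-p) = 2.030303.
eta = log(2.030303) = 0.7082

0.7082


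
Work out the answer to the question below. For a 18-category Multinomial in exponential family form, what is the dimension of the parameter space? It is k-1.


Exponential family dimension calculation:
For Multinomial with k=18 categories, dim = k-1 = 17.

17


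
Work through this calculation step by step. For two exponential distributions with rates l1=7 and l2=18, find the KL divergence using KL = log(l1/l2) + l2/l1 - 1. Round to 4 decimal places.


KL divergence for exponential family:
KL = log(l1/l2) + l2/l1 - 1.
log(7/18) = -0.944462.
18/7 = 2.571429.
KL = -0.944462 + 2.571429 - 1 = 0.6270

0.6270


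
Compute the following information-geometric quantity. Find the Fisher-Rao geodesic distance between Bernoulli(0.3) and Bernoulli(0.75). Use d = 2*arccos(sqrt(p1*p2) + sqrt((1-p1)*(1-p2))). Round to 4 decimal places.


Geodesic distance on Bernoulli manifold:
d(p1,p2) = 2*arccos(sqrt(p1*p2) + sqrt((1-p1)*(1-p2))).
sqrt(p1*p2) = sqrt(0.3*0.75) = 0.474342.
sqrt((1-p1)*(1-p2)) = sqrt(0.7*0.25) = 0.41833.
arg = 0.474342 + 0.41833 = 0.892672.
d = 2*arccos(0.892672) = 0.9351

0.9351


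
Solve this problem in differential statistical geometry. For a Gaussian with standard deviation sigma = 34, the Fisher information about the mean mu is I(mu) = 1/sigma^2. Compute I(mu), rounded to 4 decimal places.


The Fisher information for the mean of a normal distribution is I(mu) = 1/sigma^2.
sigma = 34, so sigma^2 = 1156.
I(mu) = 1/1156 = 0.0009

0.0009


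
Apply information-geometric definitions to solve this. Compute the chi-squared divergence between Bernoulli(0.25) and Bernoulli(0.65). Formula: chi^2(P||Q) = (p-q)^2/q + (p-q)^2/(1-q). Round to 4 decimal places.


Chi-squared divergence between Bernoulli distributions:
chi^2 = (p-q)^2/q + (p-q)^2/(1-q).
p = 0.25, q = 0.65, p-q = -0.4.
(p-q)^2 = 0.16.
term1 = 0.16/0.65 = 0.246154.
term2 = 0.16/0.35 = 0.457143.
chi^2 = 0.246154 + 0.457143 = 0.7033

0.7033


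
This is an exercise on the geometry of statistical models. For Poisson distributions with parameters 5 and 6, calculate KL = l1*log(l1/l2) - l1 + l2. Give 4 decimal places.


KL divergence for Poisson:
KL = l1*log(l1/l2) - l1 + l2.
l1 = 5, l2 = 6.
log(5/6) = -0.182322.
l1*log(l1/l2) = 5 * -0.182322 = -0.911608.
KL = -0.911608 - 5 + 6 = 0.0884

0.0884


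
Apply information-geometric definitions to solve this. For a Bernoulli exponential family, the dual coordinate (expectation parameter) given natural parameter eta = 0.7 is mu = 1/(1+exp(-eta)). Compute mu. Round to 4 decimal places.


Dual coordinate (expectation parameter) for Bernoulli:
mu = 1/(1+exp(-eta)).
eta = 0.7.
exp(-eta) = exp(-0.7) = 0.496585.
mu = 1/(1+0.496585) = 0.6682

0.6682


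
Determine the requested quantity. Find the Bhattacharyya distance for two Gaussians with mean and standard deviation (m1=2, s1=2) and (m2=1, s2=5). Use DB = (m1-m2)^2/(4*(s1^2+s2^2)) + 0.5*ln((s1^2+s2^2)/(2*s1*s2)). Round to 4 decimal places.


Bhattacharyya distance between two Gaussians:
DB = (m1-m2)^2/(4*(s1^2+s2^2)) + (1/2)*ln((s1^2+s2^2)/(2*s1*s2)).
(m1-m2)^2 = (1)^2 = 1.
s1^2+s2^2 = 4 + 25 = 29.
term1 = 1/116 = 0.008621.
term2 = 0.5*ln(29/20.0) = 0.185782.
DB = 0.008621 + 0.185782 = 0.1944

0.1944


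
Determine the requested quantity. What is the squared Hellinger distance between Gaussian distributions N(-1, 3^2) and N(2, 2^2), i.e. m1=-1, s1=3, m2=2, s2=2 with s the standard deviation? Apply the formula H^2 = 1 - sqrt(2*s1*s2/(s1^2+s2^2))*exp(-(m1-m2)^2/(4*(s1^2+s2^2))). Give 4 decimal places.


Squared Hellinger distance for Gaussians:
H^2 = 1 - sqrt(2*s1*s2/(s1^2+s2^2)) * exp(-(m1-m2)^2/(4*(s1^2+s2^2))).
s1^2 = 9, s2^2 = 4, s1^2+s2^2 = 13.
sqrt(2*3*2/(13)) = 0.960769.
(m1-m2)^2 = (-3)^2 = 9.
exp(-9/(4*13)) = exp(-0.173077) = 0.841073.
H^2 = 1 - 0.960769*0.841073 = 0.1919

0.1919


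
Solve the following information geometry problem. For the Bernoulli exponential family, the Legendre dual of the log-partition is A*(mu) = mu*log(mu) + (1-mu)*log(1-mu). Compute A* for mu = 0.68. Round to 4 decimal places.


Legendre transform for Bernoulli:
A*(mu) = mu*log(mu) + (1-mu)*log(1-mu).
mu = 0.68, 1-mu = 0.32.
mu*log(mu) = 0.68*log(0.68) = -0.26225.
(1-mu)*log(1-mu) = 0.32*log(0.32) = -0.364619.
A* = -0.26225 + -0.364619 = -0.6269

-0.6269


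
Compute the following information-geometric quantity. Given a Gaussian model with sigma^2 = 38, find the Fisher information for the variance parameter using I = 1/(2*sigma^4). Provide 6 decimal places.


Fisher information for variance: I(sigma^2) = 1/(2*sigma^4).
sigma^2 = 38, so sigma^4 = 1444.
I = 1/(2*1444) = 1/2888 = 0.000346

0.000346


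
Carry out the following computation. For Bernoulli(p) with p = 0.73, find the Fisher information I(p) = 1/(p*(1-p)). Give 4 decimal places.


For Bernoulli(p), Fisher information is I(p) = 1/(p*(1-p)).
p = 0.73, 1-p = 0.27.
p*(1-p) = 0.1971.
I(p) = 1/0.1971 = 5.0736

5.0736


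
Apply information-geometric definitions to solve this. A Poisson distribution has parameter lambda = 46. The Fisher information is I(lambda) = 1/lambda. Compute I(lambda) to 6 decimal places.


Fisher information for Poisson: I(lambda) = 1/lambda.
lambda = 46.
I(lambda) = 1/46 = 0.021739

0.021739


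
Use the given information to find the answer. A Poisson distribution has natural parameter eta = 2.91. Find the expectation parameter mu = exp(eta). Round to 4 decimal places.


Expectation parameter for Poisson exponential family:
mu = exp(eta).
eta = 2.91.
mu = exp(2.91) = 18.3568

18.3568


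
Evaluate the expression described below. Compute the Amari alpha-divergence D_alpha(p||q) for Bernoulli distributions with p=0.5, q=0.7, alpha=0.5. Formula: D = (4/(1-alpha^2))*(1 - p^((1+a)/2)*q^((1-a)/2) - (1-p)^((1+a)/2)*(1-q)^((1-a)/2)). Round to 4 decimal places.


Amari alpha-divergence:
D = (4/(1-alpha^2))*(1 - p^((1+a)/2)*q^((1-a)/2) - (1-p)^((1+a)/2)*(1-q)^((1-a)/2)).
alpha = 0.5, p = 0.5, q = 0.7.
e1 = (1+alpha)/2 = 0.75, e2 = (1-alpha)/2 = 0.25.
t1 = p^e1 * q^e2 = 0.5^0.75 * 0.7^0.25 = 0.543879.
t2 = (1-p)^e1 * (1-q)^e2 = 0.5^0.75 * 0.3^0.25 = 0.440056.
4/(1-alpha^2) = 5.333333.
D = 5.333333*(1 - 0.543879 - 0.440056) = 0.0857

0.0857


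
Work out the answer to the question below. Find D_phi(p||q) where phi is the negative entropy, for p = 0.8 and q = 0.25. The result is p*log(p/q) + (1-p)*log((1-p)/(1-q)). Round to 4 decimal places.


Bregman divergence with negative entropy generator:
D = p*log(p/q) + (1-p)*log((1-p)/(1-q)).
p = 0.8, q = 0.25.
p*log(p/q) = 0.8*log(0.8/0.25) = 0.930521.
(1-p)*log((1-p)/(1-q)) = 0.2*log(0.2/0.75) = -0.264351.
D = 0.930521 + -0.264351 = 0.6662

0.6662


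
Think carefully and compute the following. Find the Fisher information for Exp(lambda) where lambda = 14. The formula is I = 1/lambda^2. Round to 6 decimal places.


Fisher information for exponential: I(lambda) = 1/lambda^2.
lambda = 14, lambda^2 = 196.
I = 1/196 = 0.005102

0.005102


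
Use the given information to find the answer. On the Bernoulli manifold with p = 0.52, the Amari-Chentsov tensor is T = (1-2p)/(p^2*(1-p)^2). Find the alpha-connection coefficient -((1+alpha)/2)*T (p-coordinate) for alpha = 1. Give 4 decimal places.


Skewness (Amari-Chentsov) tensor: T = (1-2p)/(p^2*(1-p)^2).
p = 0.52, 1-2p = -0.04, p^2 = 0.2704, (1-p)^2 = 0.2304.
T = -0.04/(0.2704 * 0.2304) = -0.642053.
In the p-coordinate, Gamma^(alpha) = Gamma^(0) - (alpha/2)*T with Gamma^(0) = (1/2)*g'(p) = -T/2,
so Gamma^(alpha) = -((1+alpha)/2)*T.
alpha = 1, -(1+alpha)/2 = -1.0.
Gamma = -1.0 * -0.642053 = 0.6421

0.6421


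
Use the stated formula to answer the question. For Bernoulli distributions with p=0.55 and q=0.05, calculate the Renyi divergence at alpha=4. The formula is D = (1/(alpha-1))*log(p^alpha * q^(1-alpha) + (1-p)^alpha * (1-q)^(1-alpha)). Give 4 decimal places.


Renyi divergence of order alpha between Bernoulli distributions:
D = (1/(alpha-1))*log(p^alpha * q^(1-alpha) + (1-p)^alpha * (1-q)^(1-alpha)).
alpha = 4, p = 0.55, q = 0.05.
p^alpha * q^(1-alpha) = 0.55^4 * 0.05^-3 = 732.05.
(1-p)^alpha * (1-q)^(1-alpha) = 0.45^4 * 0.95^-3 = 0.047828.
sum = 732.05 + 0.047828 = 732.097828.
D = (1/3)*log(732.097828) = 2.1986

2.1986


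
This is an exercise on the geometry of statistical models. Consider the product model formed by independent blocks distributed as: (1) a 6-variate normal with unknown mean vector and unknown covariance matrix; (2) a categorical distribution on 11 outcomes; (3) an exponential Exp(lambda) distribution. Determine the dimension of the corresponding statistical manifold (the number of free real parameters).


The dimension of a statistical manifold equals the number of free
(independent) real parameters of the model. For a product of independent
blocks the parameter counts add.
- 6-variate normal: 6 (mean) + 6*7/2 = 21 (symmetric covariance) = 27.
- categorical on 11 outcomes (probabilities sum to 1): 11-1 = 10.
- exponential (lambda): 1.
Total = 27 + 10 + 1 = 38.
Dimension = 38

38


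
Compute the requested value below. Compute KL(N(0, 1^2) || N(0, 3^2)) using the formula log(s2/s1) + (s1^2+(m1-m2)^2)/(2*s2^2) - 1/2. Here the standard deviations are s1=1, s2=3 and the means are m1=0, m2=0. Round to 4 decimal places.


KL divergence between normal distributions:
KL = log(s2/s1) + (s1^2 + (m1-m2)^2)/(2*s2^2) - 1/2.
log(3/1) = 1.098612.
(1^2 + (0-0)^2)/(2*3^2) = (1 + 0)/18 = 0.055556.
KL = 1.098612 + 0.055556 - 0.5 = 0.6542

0.6542


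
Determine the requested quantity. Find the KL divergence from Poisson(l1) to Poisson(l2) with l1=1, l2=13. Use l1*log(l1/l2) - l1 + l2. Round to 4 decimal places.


KL divergence for Poisson:
KL = l1*log(l1/l2) - l1 + l2.
l1 = 1, l2 = 13.
log(1/13) = -2.564949.
l1*log(l1/l2) = 1 * -2.564949 = -2.564949.
KL = -2.564949 - 1 + 13 = 9.4351

9.4351


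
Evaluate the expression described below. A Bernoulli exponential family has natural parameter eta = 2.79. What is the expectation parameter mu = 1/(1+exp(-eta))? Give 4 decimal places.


Dual coordinate (expectation parameter) for Bernoulli:
mu = 1/(1+exp(-eta)).
eta = 2.79.
exp(-eta) = exp(-2.79) = 0.061421.
mu = 1/(1+0.061421) = 0.9421

0.9421


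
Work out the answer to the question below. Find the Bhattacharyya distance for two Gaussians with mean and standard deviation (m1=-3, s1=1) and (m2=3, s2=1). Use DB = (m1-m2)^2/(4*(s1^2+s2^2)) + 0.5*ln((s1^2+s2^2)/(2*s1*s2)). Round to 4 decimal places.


Bhattacharyya distance between two Gaussians:
DB = (m1-m2)^2/(4*(s1^2+s2^2)) + (1/2)*ln((s1^2+s2^2)/(2*s1*s2)).
(m1-m2)^2 = (-6)^2 = 36.
s1^2+s2^2 = 1 + 1 = 2.
term1 = 36/8 = 4.5.
term2 = 0.5*ln(2/2.0) = 0.0.
DB = 4.5 + 0.0 = 4.5000

4.5000


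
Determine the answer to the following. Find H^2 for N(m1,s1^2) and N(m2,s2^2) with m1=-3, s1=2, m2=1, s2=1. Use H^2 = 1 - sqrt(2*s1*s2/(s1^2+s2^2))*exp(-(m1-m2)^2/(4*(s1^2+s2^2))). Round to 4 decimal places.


Squared Hellinger distance for Gaussians:
H^2 = 1 - sqrt(2*s1*s2/(s1^2+s2^2)) * exp(-(m1-m2)^2/(4*(s1^2+s2^2))).
s1^2 = 4, s2^2 = 1, s1^2+s2^2 = 5.
sqrt(2*2*1/(5)) = 0.894427.
(m1-m2)^2 = (-4)^2 = 16.
exp(-16/(4*5)) = exp(-0.8) = 0.449329.
H^2 = 1 - 0.894427*0.449329 = 0.5981

0.5981


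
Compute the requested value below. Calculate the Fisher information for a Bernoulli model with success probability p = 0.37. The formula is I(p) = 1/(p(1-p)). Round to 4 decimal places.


For Bernoulli(p), Fisher information is I(p) = 1/(p*(1-p)).
p = 0.37, 1-p = 0.63.
p*(1-p) = 0.2331.
I(p) = 1/0.2331 = 4.2900

4.2900


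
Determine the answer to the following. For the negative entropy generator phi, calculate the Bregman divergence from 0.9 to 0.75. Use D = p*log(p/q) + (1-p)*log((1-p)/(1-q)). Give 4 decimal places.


Bregman divergence with negative entropy generator:
D = p*log(p/q) + (1-p)*log((1-p)/(1-q)).
p = 0.9, q = 0.75.
p*log(p/q) = 0.9*log(0.9/0.75) = 0.164089.
(1-p)*log((1-p)/(1-q)) = 0.1*log(0.1/0.25) = -0.091629.
D = 0.164089 + -0.091629 = 0.0725

0.0725


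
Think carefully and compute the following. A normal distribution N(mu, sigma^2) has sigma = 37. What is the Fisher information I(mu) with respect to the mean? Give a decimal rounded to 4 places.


The Fisher information for the mean of a normal distribution is I(mu) = 1/sigma^2.
sigma = 37, so sigma^2 = 1369.
I(mu) = 1/1369 = 0.0007

0.0007


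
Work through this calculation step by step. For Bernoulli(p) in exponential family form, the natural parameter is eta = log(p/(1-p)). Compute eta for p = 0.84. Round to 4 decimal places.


Natural parameter for Bernoulli: eta = log(p/(1-p)).
p = 0.84, 1-p = 0.16.
p/(1-p) = 5.25.
eta = log(5.25) = 1.6582

1.6582


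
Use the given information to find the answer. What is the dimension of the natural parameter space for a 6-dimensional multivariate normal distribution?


Exponential family dimension calculation:
For 6-dim MVN: mean has 6 params, covariance has 6*7/2 = 21 unique entries.
Total dim = 6 + 21 = 27.

27


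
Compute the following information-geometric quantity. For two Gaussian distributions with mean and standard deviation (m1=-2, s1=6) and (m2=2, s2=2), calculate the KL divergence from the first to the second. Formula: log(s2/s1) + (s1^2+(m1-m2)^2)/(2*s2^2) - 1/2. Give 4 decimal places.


KL divergence between normal distributions:
KL = log(s2/s1) + (s1^2 + (m1-m2)^2)/(2*s2^2) - 1/2.
log(2/6) = -1.098612.
(6^2 + (-2-2)^2)/(2*2^2) = (36 + 16)/8 = 6.5.
KL = -1.098612 + 6.5 - 0.5 = 4.9014

4.9014


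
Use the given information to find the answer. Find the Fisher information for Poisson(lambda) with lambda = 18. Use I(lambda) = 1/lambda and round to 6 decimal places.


Fisher information for Poisson: I(lambda) = 1/lambda.
lambda = 18.
I(lambda) = 1/18 = 0.055556

0.055556


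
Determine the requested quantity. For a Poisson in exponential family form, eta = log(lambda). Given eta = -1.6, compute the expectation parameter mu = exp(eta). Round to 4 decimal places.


Expectation parameter for Poisson exponential family:
mu = exp(eta).
eta = -1.6.
mu = exp(-1.6) = 0.2019

0.2019


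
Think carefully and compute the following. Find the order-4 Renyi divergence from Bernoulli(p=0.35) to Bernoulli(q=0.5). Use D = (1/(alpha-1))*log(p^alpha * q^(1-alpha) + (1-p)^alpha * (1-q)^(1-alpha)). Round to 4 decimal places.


Renyi divergence of order alpha between Bernoulli distributions:
D = (1/(alpha-1))*log(p^alpha * q^(1-alpha) + (1-p)^alpha * (1-q)^(1-alpha)).
alpha = 4, p = 0.35, q = 0.5.
p^alpha * q^(1-alpha) = 0.35^4 * 0.5^-3 = 0.12005.
(1-p)^alpha * (1-q)^(1-alpha) = 0.65^4 * 0.5^-3 = 1.42805.
sum = 0.12005 + 1.42805 = 1.5481.
D = (1/3)*log(1.5481) = 0.1457

0.1457


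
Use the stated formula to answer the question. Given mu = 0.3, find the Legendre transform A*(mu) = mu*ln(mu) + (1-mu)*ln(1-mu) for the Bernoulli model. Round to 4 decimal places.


Legendre transform for Bernoulli:
A*(mu) = mu*log(mu) + (1-mu)*log(1-mu).
mu = 0.3, 1-mu = 0.7.
mu*log(mu) = 0.3*log(0.3) = -0.361192.
(1-mu)*log(1-mu) = 0.7*log(0.7) = -0.249672.
A* = -0.361192 + -0.249672 = -0.6109

-0.6109


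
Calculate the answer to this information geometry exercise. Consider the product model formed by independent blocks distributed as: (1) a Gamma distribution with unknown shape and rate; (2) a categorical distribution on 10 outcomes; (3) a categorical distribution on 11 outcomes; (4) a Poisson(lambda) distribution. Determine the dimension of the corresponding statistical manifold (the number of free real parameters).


The dimension of a statistical manifold equals the number of free
(independent) real parameters of the model. For a product of independent
blocks the parameter counts add.
- Gamma (shape, rate): 2.
- categorical on 10 outcomes (probabilities sum to 1): 10-1 = 9.
- categorical on 11 outcomes (probabilities sum to 1): 11-1 = 10.
- Poisson (lambda): 1.
Total = 2 + 9 + 10 + 1 = 22.
Dimension = 22

22


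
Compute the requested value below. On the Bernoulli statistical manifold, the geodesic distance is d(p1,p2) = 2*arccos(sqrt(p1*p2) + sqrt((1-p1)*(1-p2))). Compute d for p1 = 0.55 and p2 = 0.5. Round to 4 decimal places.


Geodesic distance on Bernoulli manifold:
d(p1,p2) = 2*arccos(sqrt(p1*p2) + sqrt((1-p1)*(1-p2))).
sqrt(p1*p2) = sqrt(0.55*0.5) = 0.524404.
sqrt((1-p1)*(1-p2)) = sqrt(0.45*0.5) = 0.474342.
arg = 0.524404 + 0.474342 = 0.998746.
d = 2*arccos(0.998746) = 0.1002

0.1002


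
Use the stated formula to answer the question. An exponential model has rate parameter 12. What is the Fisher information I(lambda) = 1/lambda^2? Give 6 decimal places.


Fisher information for exponential: I(lambda) = 1/lambda^2.
lambda = 12, lambda^2 = 144.
I = 1/144 = 0.006944

0.006944


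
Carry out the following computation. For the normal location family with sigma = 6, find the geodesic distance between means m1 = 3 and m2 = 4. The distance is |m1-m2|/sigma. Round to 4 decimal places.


On the fixed-variance normal subfamily, geodesic distance = |m1-m2|/sigma.
|3 - 4| = 1.
sigma = 6.
d = 1/6 = 0.1667

0.1667


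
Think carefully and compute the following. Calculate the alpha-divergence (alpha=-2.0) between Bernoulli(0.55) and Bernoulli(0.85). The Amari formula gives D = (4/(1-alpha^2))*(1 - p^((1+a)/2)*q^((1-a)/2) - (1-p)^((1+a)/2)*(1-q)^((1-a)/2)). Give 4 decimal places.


Amari alpha-divergence:
D = (4/(1-alpha^2))*(1 - p^((1+a)/2)*q^((1-a)/2) - (1-p)^((1+a)/2)*(1-q)^((1-a)/2)).
alpha = -2.0, p = 0.55, q = 0.85.
e1 = (1+alpha)/2 = -0.5, e2 = (1-alpha)/2 = 1.5.
t1 = p^e1 * q^e2 = 0.55^-0.5 * 0.85^1.5 = 1.056689.
t2 = (1-p)^e1 * (1-q)^e2 = 0.45^-0.5 * 0.15^1.5 = 0.086603.
4/(1-alpha^2) = -1.333333.
D = -1.333333*(1 - 1.056689 - 0.086603) = 0.1911

0.1911


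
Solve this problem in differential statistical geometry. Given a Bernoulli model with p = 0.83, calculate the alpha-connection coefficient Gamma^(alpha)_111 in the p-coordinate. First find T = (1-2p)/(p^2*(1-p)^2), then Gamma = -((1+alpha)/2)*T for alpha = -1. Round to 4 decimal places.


Skewness (Amari-Chentsov) tensor: T = (1-2p)/(p^2*(1-p)^2).
p = 0.83, 1-2p = -0.66, p^2 = 0.6889, (1-p)^2 = 0.0289.
T = -0.66/(0.6889 * 0.0289) = -33.150487.
In the p-coordinate, Gamma^(alpha) = Gamma^(0) - (alpha/2)*T with Gamma^(0) = (1/2)*g'(p) = -T/2,
so Gamma^(alpha) = -((1+alpha)/2)*T.
alpha = -1, -(1+alpha)/2 = 0.0.
Gamma = 0.0 * -33.150487 = 0.0000

0.0000


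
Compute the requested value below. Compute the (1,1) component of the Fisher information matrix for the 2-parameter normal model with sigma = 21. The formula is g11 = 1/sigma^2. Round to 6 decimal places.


For the 2-parameter normal family, the Fisher metric has:
  g11 = 1/sigma^2, g22 = 2/sigma^2.
sigma = 21, sigma^2 = 441.
g11 = 0.002268

0.002268


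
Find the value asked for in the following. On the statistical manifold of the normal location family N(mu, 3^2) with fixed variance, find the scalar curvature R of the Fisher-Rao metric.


This family has a single free parameter, so its statistical manifold
is 1-dimensional. The Riemann curvature tensor of any 1-dimensional
Riemannian manifold vanishes identically, so R = 0.

0


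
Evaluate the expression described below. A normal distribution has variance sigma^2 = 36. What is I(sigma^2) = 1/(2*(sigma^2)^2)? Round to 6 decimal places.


Fisher information for variance: I(sigma^2) = 1/(2*sigma^4).
sigma^2 = 36, so sigma^4 = 1296.
I = 1/(2*1296) = 1/2592 = 0.000386

0.000386


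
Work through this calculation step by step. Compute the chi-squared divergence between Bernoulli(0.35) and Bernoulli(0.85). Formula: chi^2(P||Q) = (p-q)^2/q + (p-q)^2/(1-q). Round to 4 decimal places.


Chi-squared divergence between Bernoulli distributions:
chi^2 = (p-q)^2/q + (p-q)^2/(1-q).
p = 0.35, q = 0.85, p-q = -0.5.
(p-q)^2 = 0.25.
term1 = 0.25/0.85 = 0.294118.
term2 = 0.25/0.15 = 1.666667.
chi^2 = 0.294118 + 1.666667 = 1.9608

1.9608


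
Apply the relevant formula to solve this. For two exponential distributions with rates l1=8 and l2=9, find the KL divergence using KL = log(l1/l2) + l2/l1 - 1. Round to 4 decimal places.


KL divergence for exponential family:
KL = log(l1/l2) + l2/l1 - 1.
log(8/9) = -0.117783.
9/8 = 1.125.
KL = -0.117783 + 1.125 - 1 = 0.0072

0.0072


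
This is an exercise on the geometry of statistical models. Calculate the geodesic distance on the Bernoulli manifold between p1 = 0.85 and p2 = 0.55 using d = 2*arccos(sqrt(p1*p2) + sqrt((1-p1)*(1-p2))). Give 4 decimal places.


Geodesic distance on Bernoulli manifold:
d(p1,p2) = 2*arccos(sqrt(p1*p2) + sqrt((1-p1)*(1-p2))).
sqrt(p1*p2) = sqrt(0.85*0.55) = 0.68374.
sqrt((1-p1)*(1-p2)) = sqrt(0.15*0.45) = 0.259808.
arg = 0.68374 + 0.259808 = 0.943547.
d = 2*arccos(0.943547) = 0.6752

0.6752


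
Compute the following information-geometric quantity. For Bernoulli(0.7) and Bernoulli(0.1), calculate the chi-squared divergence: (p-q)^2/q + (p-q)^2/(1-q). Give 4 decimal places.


Chi-squared divergence between Bernoulli distributions:
chi^2 = (p-q)^2/q + (p-q)^2/(1-q).
p = 0.7, q = 0.1, p-q = 0.6.
(p-q)^2 = 0.36.
term1 = 0.36/0.1 = 3.6.
term2 = 0.36/0.9 = 0.4.
chi^2 = 3.6 + 0.4 = 4.0000

4.0000


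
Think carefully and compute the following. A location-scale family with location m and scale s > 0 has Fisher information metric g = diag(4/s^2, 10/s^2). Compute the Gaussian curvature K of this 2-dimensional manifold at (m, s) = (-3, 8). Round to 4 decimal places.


The metric has the form g = (A dm^2 + B ds^2)/s^2 with A = 4, B = 10.
Substitute u = sqrt(A/B)*m: g = B*(du^2 + ds^2)/s^2, i.e. B times the
Poincare upper half-plane metric, which has constant Gaussian curvature -1.
Scaling a 2D metric by a constant c divides the Gaussian curvature by c,
so K = -1/B = -1/(10) = -0.1000 everywhere (the point (m, s) = (-3, 8) is irrelevant:
the curvature is constant).
The requested Gaussian curvature is K = -0.1000.

-0.1000


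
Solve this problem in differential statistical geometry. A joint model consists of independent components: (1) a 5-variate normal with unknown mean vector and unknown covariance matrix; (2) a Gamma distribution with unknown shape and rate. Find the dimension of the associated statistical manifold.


The dimension of a statistical manifold equals the number of free
(independent) real parameters of the model. For a product of independent
blocks the parameter counts add.
- 5-variate normal: 5 (mean) + 5*6/2 = 15 (symmetric covariance) = 20.
- Gamma (shape, rate): 2.
Total = 20 + 2 = 22.
Dimension = 22

22


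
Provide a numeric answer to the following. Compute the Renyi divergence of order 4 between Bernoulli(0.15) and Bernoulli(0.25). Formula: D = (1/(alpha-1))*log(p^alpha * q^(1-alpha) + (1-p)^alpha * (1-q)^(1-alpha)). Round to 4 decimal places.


Renyi divergence of order alpha between Bernoulli distributions:
D = (1/(alpha-1))*log(p^alpha * q^(1-alpha) + (1-p)^alpha * (1-q)^(1-alpha)).
alpha = 4, p = 0.15, q = 0.25.
p^alpha * q^(1-alpha) = 0.15^4 * 0.25^-3 = 0.0324.
(1-p)^alpha * (1-q)^(1-alpha) = 0.85^4 * 0.75^-3 = 1.237348.
sum = 0.0324 + 1.237348 = 1.269748.
D = (1/3)*log(1.269748) = 0.0796

0.0796


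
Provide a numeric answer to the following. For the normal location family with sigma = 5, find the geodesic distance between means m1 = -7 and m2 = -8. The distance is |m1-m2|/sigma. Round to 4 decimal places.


On the fixed-variance normal subfamily, geodesic distance = |m1-m2|/sigma.
|-7 - -8| = 1.
sigma = 5.
d = 1/5 = 0.2000

0.2000


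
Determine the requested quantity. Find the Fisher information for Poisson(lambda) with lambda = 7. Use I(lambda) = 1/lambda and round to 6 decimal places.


Fisher information for Poisson: I(lambda) = 1/lambda.
lambda = 7.
I(lambda) = 1/7 = 0.142857

0.142857


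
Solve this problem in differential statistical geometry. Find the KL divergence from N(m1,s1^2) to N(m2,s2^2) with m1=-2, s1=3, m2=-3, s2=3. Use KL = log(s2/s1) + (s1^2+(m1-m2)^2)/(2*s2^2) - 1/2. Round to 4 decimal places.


KL divergence between normal distributions:
KL = log(s2/s1) + (s1^2 + (m1-m2)^2)/(2*s2^2) - 1/2.
log(3/3) = 0.0.
(3^2 + (-2--3)^2)/(2*3^2) = (9 + 1)/18 = 0.555556.
KL = 0.0 + 0.555556 - 0.5 = 0.0556

0.0556


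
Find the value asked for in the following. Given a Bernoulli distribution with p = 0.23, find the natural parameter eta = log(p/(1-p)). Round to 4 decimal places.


Natural parameter for Bernoulli: eta = log(p/(1-p)).
p = 0.23, 1-p = 0.77.
p/(1-p) = 0.298701.
eta = log(0.298701) = -1.2083

-1.2083


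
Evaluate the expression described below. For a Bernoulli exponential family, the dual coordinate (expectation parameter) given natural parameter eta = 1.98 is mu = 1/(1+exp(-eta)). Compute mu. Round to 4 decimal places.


Dual coordinate (expectation parameter) for Bernoulli:
mu = 1/(1+exp(-eta)).
eta = 1.98.
exp(-eta) = exp(-1.98) = 0.138069.
mu = 1/(1+0.138069) = 0.8787

0.8787


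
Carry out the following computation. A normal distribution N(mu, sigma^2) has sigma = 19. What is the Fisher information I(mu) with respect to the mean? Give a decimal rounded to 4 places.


The Fisher information for the mean of a normal distribution is I(mu) = 1/sigma^2.
sigma = 19, so sigma^2 = 361.
I(mu) = 1/361 = 0.0028

0.0028


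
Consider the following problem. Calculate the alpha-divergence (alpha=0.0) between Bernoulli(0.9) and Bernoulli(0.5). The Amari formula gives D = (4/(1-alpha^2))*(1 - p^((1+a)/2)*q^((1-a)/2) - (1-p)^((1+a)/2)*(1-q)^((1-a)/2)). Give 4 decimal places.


Amari alpha-divergence:
D = (4/(1-alpha^2))*(1 - p^((1+a)/2)*q^((1-a)/2) - (1-p)^((1+a)/2)*(1-q)^((1-a)/2)).
alpha = 0.0, p = 0.9, q = 0.5.
e1 = (1+alpha)/2 = 0.5, e2 = (1-alpha)/2 = 0.5.
t1 = p^e1 * q^e2 = 0.9^0.5 * 0.5^0.5 = 0.67082.
t2 = (1-p)^e1 * (1-q)^e2 = 0.1^0.5 * 0.5^0.5 = 0.223607.
4/(1-alpha^2) = 4.0.
D = 4.0*(1 - 0.67082 - 0.223607) = 0.4223

0.4223


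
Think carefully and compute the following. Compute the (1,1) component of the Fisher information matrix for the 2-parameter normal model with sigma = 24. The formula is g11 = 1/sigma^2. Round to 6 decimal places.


For the 2-parameter normal family, the Fisher metric has:
  g11 = 1/sigma^2, g22 = 2/sigma^2.
sigma = 24, sigma^2 = 576.
g11 = 0.001736

0.001736


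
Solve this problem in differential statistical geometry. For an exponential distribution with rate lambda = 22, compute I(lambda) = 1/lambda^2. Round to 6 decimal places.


Fisher information for exponential: I(lambda) = 1/lambda^2.
lambda = 22, lambda^2 = 484.
I = 1/484 = 0.002066

0.002066


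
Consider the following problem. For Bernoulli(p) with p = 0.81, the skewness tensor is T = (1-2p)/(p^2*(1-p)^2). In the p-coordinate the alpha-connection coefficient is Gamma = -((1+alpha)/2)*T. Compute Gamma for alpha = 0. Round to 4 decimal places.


Skewness (Amari-Chentsov) tensor: T = (1-2p)/(p^2*(1-p)^2).
p = 0.81, 1-2p = -0.62, p^2 = 0.6561, (1-p)^2 = 0.0361.
T = -0.62/(0.6561 * 0.0361) = -26.176673.
In the p-coordinate, Gamma^(alpha) = Gamma^(0) - (alpha/2)*T with Gamma^(0) = (1/2)*g'(p) = -T/2,
so Gamma^(alpha) = -((1+alpha)/2)*T.
alpha = 0, -(1+alpha)/2 = -0.5.
Gamma = -0.5 * -26.176673 = 13.0883

13.0883


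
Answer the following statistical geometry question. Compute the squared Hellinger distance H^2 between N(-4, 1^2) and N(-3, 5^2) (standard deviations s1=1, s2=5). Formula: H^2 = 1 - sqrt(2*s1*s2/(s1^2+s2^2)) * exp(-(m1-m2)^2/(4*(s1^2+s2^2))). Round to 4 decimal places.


Squared Hellinger distance for Gaussians:
H^2 = 1 - sqrt(2*s1*s2/(s1^2+s2^2)) * exp(-(m1-m2)^2/(4*(s1^2+s2^2))).
s1^2 = 1, s2^2 = 25, s1^2+s2^2 = 26.
sqrt(2*1*5/(26)) = 0.620174.
(m1-m2)^2 = (-1)^2 = 1.
exp(-1/(4*26)) = exp(-0.009615) = 0.990431.
H^2 = 1 - 0.620174*0.990431 = 0.3858

0.3858


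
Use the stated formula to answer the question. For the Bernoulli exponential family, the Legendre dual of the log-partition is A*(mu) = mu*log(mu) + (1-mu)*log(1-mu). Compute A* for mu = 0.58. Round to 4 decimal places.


Legendre transform for Bernoulli:
A*(mu) = mu*log(mu) + (1-mu)*log(1-mu).
mu = 0.58, 1-mu = 0.42.
mu*log(mu) = 0.58*log(0.58) = -0.315942.
(1-mu)*log(1-mu) = 0.42*log(0.42) = -0.36435.
A* = -0.315942 + -0.36435 = -0.6803

-0.6803


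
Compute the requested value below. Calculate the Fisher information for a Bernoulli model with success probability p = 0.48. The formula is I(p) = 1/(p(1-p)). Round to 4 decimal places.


For Bernoulli(p), Fisher information is I(p) = 1/(p*(1-p)).
p = 0.48, 1-p = 0.52.
p*(1-p) = 0.2496.
I(p) = 1/0.2496 = 4.0064

4.0064


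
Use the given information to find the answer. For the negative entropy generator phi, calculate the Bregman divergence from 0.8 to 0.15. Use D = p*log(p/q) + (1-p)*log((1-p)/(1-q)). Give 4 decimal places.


Bregman divergence with negative entropy generator:
D = p*log(p/q) + (1-p)*log((1-p)/(1-q)).
p = 0.8, q = 0.15.
p*log(p/q) = 0.8*log(0.8/0.15) = 1.339181.
(1-p)*log((1-p)/(1-q)) = 0.2*log(0.2/0.85) = -0.289384.
D = 1.339181 + -0.289384 = 1.0498

1.0498


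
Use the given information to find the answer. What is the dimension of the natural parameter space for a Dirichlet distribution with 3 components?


Exponential family dimension calculation:
Dirichlet with 3 components has 3 natural parameters.

3


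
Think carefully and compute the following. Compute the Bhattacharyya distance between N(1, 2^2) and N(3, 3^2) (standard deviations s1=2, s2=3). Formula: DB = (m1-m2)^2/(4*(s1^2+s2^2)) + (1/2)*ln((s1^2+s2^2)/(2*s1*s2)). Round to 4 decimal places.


Bhattacharyya distance between two Gaussians:
DB = (m1-m2)^2/(4*(s1^2+s2^2)) + (1/2)*ln((s1^2+s2^2)/(2*s1*s2)).
(m1-m2)^2 = (-2)^2 = 4.
s1^2+s2^2 = 4 + 9 = 13.
term1 = 4/52 = 0.076923.
term2 = 0.5*ln(13/12.0) = 0.040021.
DB = 0.076923 + 0.040021 = 0.1169

0.1169


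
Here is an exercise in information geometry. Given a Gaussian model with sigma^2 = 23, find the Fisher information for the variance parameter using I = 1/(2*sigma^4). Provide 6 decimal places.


Fisher information for variance: I(sigma^2) = 1/(2*sigma^4).
sigma^2 = 23, so sigma^4 = 529.
I = 1/(2*529) = 1/1058 = 0.000945

0.000945


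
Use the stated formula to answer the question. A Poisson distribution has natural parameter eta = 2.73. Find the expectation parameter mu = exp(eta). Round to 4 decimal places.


Expectation parameter for Poisson exponential family:
mu = exp(eta).
eta = 2.73.
mu = exp(2.73) = 15.3329

15.3329


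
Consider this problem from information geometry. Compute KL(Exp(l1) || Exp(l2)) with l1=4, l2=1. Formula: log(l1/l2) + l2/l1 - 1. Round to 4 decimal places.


KL divergence for exponential family:
KL = log(l1/l2) + l2/l1 - 1.
log(4/1) = 1.386294.
1/4 = 0.25.
KL = 1.386294 + 0.25 - 1 = 0.6363

0.6363


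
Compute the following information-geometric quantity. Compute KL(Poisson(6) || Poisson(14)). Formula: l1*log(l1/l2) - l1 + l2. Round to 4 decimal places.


KL divergence for Poisson:
KL = l1*log(l1/l2) - l1 + l2.
l1 = 6, l2 = 14.
log(6/14) = -0.847298.
l1*log(l1/l2) = 6 * -0.847298 = -5.083787.
KL = -5.083787 - 6 + 14 = 2.9162

2.9162


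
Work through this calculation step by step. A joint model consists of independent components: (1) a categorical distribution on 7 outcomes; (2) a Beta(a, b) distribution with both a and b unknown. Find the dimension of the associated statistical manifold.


The dimension of a statistical manifold equals the number of free
(independent) real parameters of the model. For a product of independent
blocks the parameter counts add.
- categorical on 7 outcomes (probabilities sum to 1): 7-1 = 6.
- Beta (a, b): 2.
Total = 6 + 2 = 8.
Dimension = 8

8


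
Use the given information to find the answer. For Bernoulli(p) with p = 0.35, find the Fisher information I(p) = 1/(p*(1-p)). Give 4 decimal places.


For Bernoulli(p), Fisher information is I(p) = 1/(p*(1-p)).
p = 0.35, 1-p = 0.65.
p*(1-p) = 0.2275.
I(p) = 1/0.2275 = 4.3956

4.3956


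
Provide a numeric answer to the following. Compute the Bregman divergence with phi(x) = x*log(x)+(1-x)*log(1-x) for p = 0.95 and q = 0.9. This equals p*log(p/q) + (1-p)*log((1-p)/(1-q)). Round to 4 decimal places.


Bregman divergence with negative entropy generator:
D = p*log(p/q) + (1-p)*log((1-p)/(1-q)).
p = 0.95, q = 0.9.
p*log(p/q) = 0.95*log(0.95/0.9) = 0.051364.
(1-p)*log((1-p)/(1-q)) = 0.05*log(0.05/0.1) = -0.034657.
D = 0.051364 + -0.034657 = 0.0167

0.0167


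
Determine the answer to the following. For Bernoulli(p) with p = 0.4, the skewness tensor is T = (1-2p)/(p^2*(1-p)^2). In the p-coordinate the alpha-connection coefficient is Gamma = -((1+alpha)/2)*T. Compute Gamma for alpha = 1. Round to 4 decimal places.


Skewness (Amari-Chentsov) tensor: T = (1-2p)/(p^2*(1-p)^2).
p = 0.4, 1-2p = 0.2, p^2 = 0.16, (1-p)^2 = 0.36.
T = 0.2/(0.16 * 0.36) = 3.472222.
In the p-coordinate, Gamma^(alpha) = Gamma^(0) - (alpha/2)*T with Gamma^(0) = (1/2)*g'(p) = -T/2,
so Gamma^(alpha) = -((1+alpha)/2)*T.
alpha = 1, -(1+alpha)/2 = -1.0.
Gamma = -1.0 * 3.472222 = -3.4722

-3.4722


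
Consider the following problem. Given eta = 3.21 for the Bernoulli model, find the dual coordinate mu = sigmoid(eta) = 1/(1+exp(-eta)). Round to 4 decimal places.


Dual coordinate (expectation parameter) for Bernoulli:
mu = 1/(1+exp(-eta)).
eta = 3.21.
exp(-eta) = exp(-3.21) = 0.040357.
mu = 1/(1+0.040357) = 0.9612

0.9612


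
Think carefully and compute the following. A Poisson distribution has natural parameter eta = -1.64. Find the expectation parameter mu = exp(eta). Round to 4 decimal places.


Expectation parameter for Poisson exponential family:
mu = exp(eta).
eta = -1.64.
mu = exp(-1.64) = 0.1940

0.1940


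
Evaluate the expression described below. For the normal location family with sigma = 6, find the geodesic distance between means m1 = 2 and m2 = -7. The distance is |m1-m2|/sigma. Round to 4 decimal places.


On the fixed-variance normal subfamily, geodesic distance = |m1-m2|/sigma.
|2 - -7| = 9.
sigma = 6.
d = 9/6 = 1.5000

1.5000


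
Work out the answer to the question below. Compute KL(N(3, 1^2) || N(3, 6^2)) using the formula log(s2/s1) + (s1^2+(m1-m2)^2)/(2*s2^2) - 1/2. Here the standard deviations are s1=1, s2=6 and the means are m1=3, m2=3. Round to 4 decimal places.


KL divergence between normal distributions:
KL = log(s2/s1) + (s1^2 + (m1-m2)^2)/(2*s2^2) - 1/2.
log(6/1) = 1.791759.
(1^2 + (3-3)^2)/(2*6^2) = (1 + 0)/72 = 0.013889.
KL = 1.791759 + 0.013889 - 0.5 = 1.3056

1.3056
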